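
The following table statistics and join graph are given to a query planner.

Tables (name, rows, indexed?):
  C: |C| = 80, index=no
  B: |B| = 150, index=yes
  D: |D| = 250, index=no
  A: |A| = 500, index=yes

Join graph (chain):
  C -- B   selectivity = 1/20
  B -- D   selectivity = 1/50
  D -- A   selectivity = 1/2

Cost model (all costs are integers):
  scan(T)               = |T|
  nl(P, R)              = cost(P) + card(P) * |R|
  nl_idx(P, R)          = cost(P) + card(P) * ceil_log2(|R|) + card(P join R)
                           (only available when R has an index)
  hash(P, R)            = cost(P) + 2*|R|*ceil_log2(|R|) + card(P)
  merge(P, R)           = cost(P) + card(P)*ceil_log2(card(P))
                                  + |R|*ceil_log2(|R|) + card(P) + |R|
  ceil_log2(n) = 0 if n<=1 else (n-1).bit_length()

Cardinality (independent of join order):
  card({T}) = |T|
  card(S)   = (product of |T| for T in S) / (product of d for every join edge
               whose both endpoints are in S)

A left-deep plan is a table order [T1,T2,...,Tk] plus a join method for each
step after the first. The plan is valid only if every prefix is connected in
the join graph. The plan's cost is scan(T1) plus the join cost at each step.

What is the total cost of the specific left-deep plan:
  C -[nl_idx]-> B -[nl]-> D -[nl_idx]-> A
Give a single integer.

step 1: scan C: cost=80, card=80
step 2: join B via nl_idx
    card(P join B) = 80*150/(20) = 600
    cost = 80 + 80*8 + 600 = 1320
step 3: join D via nl
    card(P join D) = 600*250/(50) = 3000
    cost = 1320 + 600*250 = 151320
step 4: join A via nl_idx
    card(P join A) = 3000*500/(2) = 750000
    cost = 151320 + 3000*9 + 750000 = 928320

928320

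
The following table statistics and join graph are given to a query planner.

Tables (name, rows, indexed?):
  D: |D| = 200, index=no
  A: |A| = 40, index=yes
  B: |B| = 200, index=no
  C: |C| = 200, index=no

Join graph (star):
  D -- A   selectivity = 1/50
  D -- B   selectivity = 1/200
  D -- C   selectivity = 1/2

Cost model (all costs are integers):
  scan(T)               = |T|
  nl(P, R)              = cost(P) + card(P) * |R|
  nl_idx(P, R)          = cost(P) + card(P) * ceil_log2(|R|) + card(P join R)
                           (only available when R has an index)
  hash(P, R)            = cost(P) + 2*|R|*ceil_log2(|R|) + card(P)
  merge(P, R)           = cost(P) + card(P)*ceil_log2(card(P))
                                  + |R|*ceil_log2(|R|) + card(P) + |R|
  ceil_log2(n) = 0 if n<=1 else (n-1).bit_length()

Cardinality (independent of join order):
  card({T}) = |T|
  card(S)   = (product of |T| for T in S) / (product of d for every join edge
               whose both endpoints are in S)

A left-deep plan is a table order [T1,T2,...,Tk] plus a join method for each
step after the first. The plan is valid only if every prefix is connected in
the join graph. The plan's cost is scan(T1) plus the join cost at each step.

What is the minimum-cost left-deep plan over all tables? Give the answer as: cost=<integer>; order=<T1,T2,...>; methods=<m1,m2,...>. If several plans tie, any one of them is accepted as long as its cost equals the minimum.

Selinger DP (subsets sized 1..n):
  {D}: scan cost=200, card=200
  {A}: scan cost=40, card=40
  {B}: scan cost=200, card=200
  {C}: scan cost=200, card=200
  {AD}: card=160; try (A,hash)→880, (A,nl_idx)→1560, (D,merge)→2120, (A,merge)→2280, (D,hash)→3280, (D,nl)→8040 …(+1); best=880 via (A,hash)
  {BD}: card=200; try (D,hash)→3600, (B,hash)→3600, (D,merge)→3800, (B,merge)→3800, (D,nl)→40200, (B,nl)→40200; best=3600 via (D,hash)
  {CD}: card=20000; try (D,hash)→3600, (C,hash)→3600, (D,merge)→3800, (C,merge)→3800, (D,nl)→40200, (C,nl)→40200; best=3600 via (D,hash)
  {ABD}: card=160; try (B,merge)→4120, (B,hash)→4240, (A,hash)→4280, (A,nl_idx)→4960, (A,merge)→5680, (A,nl)→11600 …(+1); best=4120 via (B,merge)
  {ACD}: card=16000; try (C,merge)→4120, (C,hash)→4240, (A,hash)→24080, (C,nl)→32880, (A,nl_idx)→139600, (A,merge)→323880 …(+1); best=4120 via (C,merge)
  {BCD}: card=20000; try (C,hash)→7000, (C,merge)→7200, (B,hash)→26800, (C,nl)→43600, (B,merge)→325400, (B,nl)→4003600; best=7000 via (C,hash)
  {ABCD}: card=16000; try (C,merge)→7360, (C,hash)→7480, (B,hash)→23320, (A,hash)→27480, (C,nl)→36120, (A,nl_idx)→143000 …(+4); best=7360 via (C,merge)

cost=7360; order=D,A,B,C; methods=hash,merge,merge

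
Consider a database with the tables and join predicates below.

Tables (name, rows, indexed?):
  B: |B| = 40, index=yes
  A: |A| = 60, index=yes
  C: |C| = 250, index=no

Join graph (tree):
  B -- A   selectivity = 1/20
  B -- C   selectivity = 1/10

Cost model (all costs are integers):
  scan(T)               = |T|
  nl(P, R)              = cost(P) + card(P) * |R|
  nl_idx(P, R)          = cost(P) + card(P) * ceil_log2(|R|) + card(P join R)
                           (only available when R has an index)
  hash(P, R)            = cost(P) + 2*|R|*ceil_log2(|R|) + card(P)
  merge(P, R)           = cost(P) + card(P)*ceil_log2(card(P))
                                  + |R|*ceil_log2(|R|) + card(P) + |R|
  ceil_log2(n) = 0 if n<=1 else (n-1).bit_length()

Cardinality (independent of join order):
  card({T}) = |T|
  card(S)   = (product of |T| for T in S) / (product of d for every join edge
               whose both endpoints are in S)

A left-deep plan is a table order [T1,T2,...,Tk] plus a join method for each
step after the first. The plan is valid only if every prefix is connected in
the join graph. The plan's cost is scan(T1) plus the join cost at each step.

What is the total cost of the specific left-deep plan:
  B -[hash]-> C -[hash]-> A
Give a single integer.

5800

step 1: scan B: cost=40, card=40
step 2: join C via hash
    card(P join C) = 40*250/(10) = 1000
    cost = 40 + 2*250*8 + 40 = 4080
step 3: join A via hash
    card(P join A) = 1000*60/(20) = 3000
    cost = 4080 + 2*60*6 + 1000 = 5800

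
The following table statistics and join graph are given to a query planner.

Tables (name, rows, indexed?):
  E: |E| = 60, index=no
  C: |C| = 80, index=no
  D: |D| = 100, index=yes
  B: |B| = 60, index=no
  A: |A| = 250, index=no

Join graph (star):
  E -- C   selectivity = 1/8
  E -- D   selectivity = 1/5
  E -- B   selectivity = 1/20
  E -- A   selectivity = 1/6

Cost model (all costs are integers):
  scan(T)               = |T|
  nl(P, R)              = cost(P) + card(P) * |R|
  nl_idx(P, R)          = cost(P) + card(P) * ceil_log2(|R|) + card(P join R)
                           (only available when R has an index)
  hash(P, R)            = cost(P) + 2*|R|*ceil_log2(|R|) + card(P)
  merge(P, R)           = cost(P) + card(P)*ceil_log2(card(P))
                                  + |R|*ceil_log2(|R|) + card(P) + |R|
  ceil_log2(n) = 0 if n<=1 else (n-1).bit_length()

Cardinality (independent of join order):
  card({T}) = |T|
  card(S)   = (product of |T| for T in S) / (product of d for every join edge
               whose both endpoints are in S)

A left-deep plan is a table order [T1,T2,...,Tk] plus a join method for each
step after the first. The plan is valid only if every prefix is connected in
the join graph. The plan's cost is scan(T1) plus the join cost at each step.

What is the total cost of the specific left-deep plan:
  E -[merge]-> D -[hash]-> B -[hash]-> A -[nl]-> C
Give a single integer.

12010800

step 1: scan E: cost=60, card=60
step 2: join D via merge
    card(P join D) = 60*100/(5) = 1200
    cost = 60 + 60*6 + 100*7 + 60 + 100 = 1280
step 3: join B via hash
    card(P join B) = 1200*60/(20) = 3600
    cost = 1280 + 2*60*6 + 1200 = 3200
step 4: join A via hash
    card(P join A) = 3600*250/(6) = 150000
    cost = 3200 + 2*250*8 + 3600 = 10800
step 5: join C via nl
    card(P join C) = 150000*80/(8) = 1500000
    cost = 10800 + 150000*80 = 12010800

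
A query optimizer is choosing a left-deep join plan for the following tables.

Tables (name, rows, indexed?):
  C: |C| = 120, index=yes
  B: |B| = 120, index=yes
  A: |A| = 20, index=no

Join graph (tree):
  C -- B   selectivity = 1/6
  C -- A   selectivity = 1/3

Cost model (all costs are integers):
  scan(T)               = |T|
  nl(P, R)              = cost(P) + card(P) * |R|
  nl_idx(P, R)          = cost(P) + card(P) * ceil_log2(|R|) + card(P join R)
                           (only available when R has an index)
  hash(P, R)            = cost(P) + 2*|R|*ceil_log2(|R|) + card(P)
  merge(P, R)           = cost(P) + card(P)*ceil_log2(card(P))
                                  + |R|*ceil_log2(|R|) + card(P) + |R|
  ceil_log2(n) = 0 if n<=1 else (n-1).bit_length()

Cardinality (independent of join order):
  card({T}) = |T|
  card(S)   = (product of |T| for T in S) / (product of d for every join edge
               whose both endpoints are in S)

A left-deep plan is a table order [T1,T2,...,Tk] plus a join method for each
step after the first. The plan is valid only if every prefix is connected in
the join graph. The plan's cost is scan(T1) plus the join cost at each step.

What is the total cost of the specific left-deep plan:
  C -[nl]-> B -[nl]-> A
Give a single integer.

62520

step 1: scan C: cost=120, card=120
step 2: join B via nl
    card(P join B) = 120*120/(6) = 2400
    cost = 120 + 120*120 = 14520
step 3: join A via nl
    card(P join A) = 2400*20/(3) = 16000
    cost = 14520 + 2400*20 = 62520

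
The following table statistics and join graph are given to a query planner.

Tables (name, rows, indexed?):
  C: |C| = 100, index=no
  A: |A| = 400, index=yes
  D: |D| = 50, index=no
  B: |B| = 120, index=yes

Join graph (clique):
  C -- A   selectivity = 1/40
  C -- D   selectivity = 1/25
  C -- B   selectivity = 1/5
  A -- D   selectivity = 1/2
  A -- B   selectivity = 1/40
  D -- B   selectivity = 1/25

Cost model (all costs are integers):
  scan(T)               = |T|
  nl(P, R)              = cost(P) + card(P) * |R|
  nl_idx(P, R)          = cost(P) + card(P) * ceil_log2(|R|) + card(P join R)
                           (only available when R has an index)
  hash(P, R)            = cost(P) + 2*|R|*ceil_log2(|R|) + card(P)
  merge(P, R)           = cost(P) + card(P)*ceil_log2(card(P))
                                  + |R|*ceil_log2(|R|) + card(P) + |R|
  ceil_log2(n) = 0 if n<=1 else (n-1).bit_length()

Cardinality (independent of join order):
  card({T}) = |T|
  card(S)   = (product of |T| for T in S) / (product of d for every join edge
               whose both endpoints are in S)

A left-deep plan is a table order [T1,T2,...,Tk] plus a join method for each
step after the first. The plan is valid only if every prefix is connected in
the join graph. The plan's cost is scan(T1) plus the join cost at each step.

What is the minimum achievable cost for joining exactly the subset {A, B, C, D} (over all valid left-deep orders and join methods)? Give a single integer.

4032

Selinger DP over subsets of {A,B,C,D}:
  {C}: scan cost=100, card=100
  {A}: scan cost=400, card=400
  {D}: scan cost=50, card=50
  {B}: scan cost=120, card=120
  {AC}: card=1000; try (A,nl_idx)→2000, (C,hash)→2200, (A,merge)→4900, (C,merge)→5200, (A,hash)→7400, (A,nl)→40100 …(+1); best=2000 via (A,nl_idx)
  {CD}: card=200; try (D,hash)→800, (C,merge)→1200, (D,merge)→1250, (C,hash)→1500, (C,nl)→5050, (D,nl)→5100; best=800 via (D,hash)
  {BC}: card=2400; try (C,hash)→1640, (B,merge)→1860, (C,merge)→1880, (B,hash)→1880, (B,nl_idx)→3200, (B,nl)→12100 …(+1); best=1640 via (C,hash)
  {AD}: card=10000; try (D,hash)→1400, (A,merge)→4400, (D,merge)→4750, (A,hash)→7300, (A,nl_idx)→10500, (A,nl)→20050 …(+1); best=1400 via (D,hash)
  {AB}: card=1200; try (A,nl_idx)→2400, (B,hash)→2480, (B,nl_idx)→4400, (A,merge)→5080, (B,merge)→5360, (A,hash)→7440 …(+2); best=2400 via (A,nl_idx)
  {BD}: card=240; try (B,nl_idx)→640, (D,hash)→840, (B,merge)→1360, (D,merge)→1430, (B,hash)→1780, (B,nl)→6050 …(+1); best=640 via (B,nl_idx)
  {ACD}: card=1000; try (D,hash)→3600, (A,nl_idx)→3600, (A,merge)→6600, (A,hash)→8200, (C,hash)→12800, (D,merge)→13350 …(+4); best=3600 via (D,hash)
  {ABC}: card=600; try (B,hash)→4680, (C,hash)→5000, (B,nl_idx)→9600, (A,hash)→11240, (B,merge)→13960, (C,merge)→17600 …(+5); best=4680 via (B,hash)
  {BCD}: card=192; try (C,hash)→2280, (B,nl_idx)→2392, (B,hash)→2680, (B,merge)→3560, (C,merge)→3600, (D,hash)→4640 …(+4); best=2280 via (C,hash)
  {ABD}: card=1200; try (A,nl_idx)→4000, (D,hash)→4200, (A,merge)→6800, (A,hash)→8080, (B,hash)→13080, (D,merge)→17150 …(+5); best=4000 via (A,nl_idx)
  {ABCD}: card=24; try (A,nl_idx)→4032, (D,hash)→5880, (B,hash)→6280, (C,hash)→6600, (A,merge)→8008, (A,hash)→9672 …(+8); best=4032 via (A,nl_idx)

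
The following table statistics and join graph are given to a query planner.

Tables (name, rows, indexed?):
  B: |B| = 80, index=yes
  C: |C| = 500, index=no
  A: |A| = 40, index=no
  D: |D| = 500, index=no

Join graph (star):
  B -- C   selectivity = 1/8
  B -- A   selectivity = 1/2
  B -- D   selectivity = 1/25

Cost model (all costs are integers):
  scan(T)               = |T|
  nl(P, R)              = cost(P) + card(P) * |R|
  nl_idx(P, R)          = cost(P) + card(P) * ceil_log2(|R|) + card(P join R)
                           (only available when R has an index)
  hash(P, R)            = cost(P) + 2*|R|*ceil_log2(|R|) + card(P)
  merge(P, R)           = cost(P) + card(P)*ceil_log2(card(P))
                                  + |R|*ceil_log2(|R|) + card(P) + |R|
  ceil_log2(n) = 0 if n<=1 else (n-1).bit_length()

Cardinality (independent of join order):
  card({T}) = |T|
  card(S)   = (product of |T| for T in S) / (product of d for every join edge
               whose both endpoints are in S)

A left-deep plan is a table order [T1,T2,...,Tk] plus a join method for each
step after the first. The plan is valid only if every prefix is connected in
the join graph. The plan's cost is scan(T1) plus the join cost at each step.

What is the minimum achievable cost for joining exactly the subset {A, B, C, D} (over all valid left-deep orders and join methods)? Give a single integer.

Selinger DP over subsets of {A,B,C,D}:
  {B}: scan cost=80, card=80
  {C}: scan cost=500, card=500
  {A}: scan cost=40, card=40
  {D}: scan cost=500, card=500
  {BC}: card=5000; try (B,hash)→2120, (C,merge)→5720, (B,merge)→6140, (B,nl_idx)→9000, (C,hash)→9160, (C,nl)→40080 …(+1); best=2120 via (B,hash)
  {AB}: card=1600; try (A,hash)→640, (B,merge)→960, (A,merge)→1000, (B,hash)→1200, (B,nl_idx)→1920, (B,nl)→3240 …(+1); best=640 via (A,hash)
  {BD}: card=1600; try (B,hash)→2120, (B,nl_idx)→5600, (D,merge)→5720, (B,merge)→6140, (D,hash)→9160, (D,nl)→40080 …(+1); best=2120 via (B,hash)
  {ABC}: card=100000; try (A,hash)→7600, (C,hash)→11240, (C,merge)→24840, (A,merge)→72400, (A,nl)→202120, (C,nl)→800640; best=7600 via (A,hash)
  {BCD}: card=100000; try (C,hash)→12720, (D,hash)→16120, (C,merge)→26320, (D,merge)→77120, (C,nl)→802120, (D,nl)→2502120; best=12720 via (C,hash)
  {ABD}: card=32000; try (A,hash)→4200, (D,hash)→11240, (A,merge)→21600, (D,merge)→24840, (A,nl)→66120, (D,nl)→800640; best=4200 via (A,hash)
  {ABCD}: card=2000000; try (C,hash)→45200, (A,hash)→113200, (D,hash)→116600, (C,merge)→521200, (D,merge)→1812600, (A,merge)→1813000 …(+3); best=45200 via (C,hash)

45200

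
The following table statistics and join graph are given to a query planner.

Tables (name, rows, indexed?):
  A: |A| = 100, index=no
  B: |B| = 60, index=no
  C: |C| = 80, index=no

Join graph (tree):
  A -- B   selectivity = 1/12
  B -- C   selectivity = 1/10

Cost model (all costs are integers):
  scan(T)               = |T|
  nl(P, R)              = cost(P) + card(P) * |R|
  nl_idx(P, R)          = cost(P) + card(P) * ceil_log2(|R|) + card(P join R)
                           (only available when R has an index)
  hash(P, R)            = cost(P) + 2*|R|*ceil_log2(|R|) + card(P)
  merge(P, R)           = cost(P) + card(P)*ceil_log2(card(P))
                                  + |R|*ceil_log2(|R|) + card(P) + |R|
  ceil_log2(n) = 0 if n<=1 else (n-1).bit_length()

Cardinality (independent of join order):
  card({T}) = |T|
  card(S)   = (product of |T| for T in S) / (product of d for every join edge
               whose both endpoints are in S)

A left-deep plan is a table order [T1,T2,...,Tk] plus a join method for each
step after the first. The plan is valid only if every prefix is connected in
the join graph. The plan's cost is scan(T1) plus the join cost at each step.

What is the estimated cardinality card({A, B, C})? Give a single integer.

4000

Tables in S: A(100), B(60), C(80)
Edges inside S: A-B(d=12), B-C(d=10)
numerator = 100 * 60 * 80 = 480000
denominator = 12 * 10 = 120
card(S) = 480000 / 120 = 4000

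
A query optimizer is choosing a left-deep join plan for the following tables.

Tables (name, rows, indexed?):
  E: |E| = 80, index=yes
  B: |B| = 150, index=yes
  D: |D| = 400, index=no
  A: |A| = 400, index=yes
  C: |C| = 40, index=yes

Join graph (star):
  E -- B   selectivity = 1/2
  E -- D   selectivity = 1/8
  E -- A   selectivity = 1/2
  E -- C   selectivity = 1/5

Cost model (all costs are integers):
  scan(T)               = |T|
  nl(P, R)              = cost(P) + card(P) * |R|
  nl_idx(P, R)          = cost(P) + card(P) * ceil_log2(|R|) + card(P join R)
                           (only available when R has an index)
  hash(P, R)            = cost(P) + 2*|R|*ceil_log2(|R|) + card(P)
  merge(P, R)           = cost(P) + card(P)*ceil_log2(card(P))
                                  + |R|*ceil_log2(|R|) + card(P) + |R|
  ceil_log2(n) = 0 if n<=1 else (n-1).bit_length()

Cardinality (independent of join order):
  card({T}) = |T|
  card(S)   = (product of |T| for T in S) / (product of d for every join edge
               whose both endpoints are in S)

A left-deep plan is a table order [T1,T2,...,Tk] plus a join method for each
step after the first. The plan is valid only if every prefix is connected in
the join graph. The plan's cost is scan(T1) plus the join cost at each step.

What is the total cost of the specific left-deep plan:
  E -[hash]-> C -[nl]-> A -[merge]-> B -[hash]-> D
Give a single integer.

step 1: scan E: cost=80, card=80
step 2: join C via hash
    card(P join C) = 80*40/(5) = 640
    cost = 80 + 2*40*6 + 80 = 640
step 3: join A via nl
    card(P join A) = 640*400/(2) = 128000
    cost = 640 + 640*400 = 256640
step 4: join B via merge
    card(P join B) = 128000*150/(2) = 9600000
    cost = 256640 + 128000*17 + 150*8 + 128000 + 150 = 2561990
step 5: join D via hash
    card(P join D) = 9600000*400/(8) = 480000000
    cost = 2561990 + 2*400*9 + 9600000 = 12169190

12169190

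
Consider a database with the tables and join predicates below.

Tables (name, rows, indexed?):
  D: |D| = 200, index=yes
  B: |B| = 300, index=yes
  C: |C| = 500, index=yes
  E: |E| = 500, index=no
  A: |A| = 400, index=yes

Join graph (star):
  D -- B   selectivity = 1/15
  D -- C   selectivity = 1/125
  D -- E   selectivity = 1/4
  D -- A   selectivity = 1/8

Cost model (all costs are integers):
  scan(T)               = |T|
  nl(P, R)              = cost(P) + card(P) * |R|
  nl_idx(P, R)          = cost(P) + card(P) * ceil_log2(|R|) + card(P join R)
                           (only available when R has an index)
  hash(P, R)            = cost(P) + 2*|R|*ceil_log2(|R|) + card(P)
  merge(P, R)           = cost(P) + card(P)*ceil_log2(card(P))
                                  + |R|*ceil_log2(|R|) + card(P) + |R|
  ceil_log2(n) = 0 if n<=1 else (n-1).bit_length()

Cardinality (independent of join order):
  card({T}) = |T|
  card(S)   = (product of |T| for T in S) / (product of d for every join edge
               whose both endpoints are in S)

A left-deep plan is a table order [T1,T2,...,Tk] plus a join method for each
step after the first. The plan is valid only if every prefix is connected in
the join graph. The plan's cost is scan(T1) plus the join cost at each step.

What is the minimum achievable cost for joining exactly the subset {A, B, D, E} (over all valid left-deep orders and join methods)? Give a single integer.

224000

Selinger DP over subsets of {A,B,D,E}:
  {D}: scan cost=200, card=200
  {B}: scan cost=300, card=300
  {E}: scan cost=500, card=500
  {A}: scan cost=400, card=400
  {BD}: card=4000; try (D,hash)→3800, (B,merge)→5000, (D,merge)→5100, (B,hash)→5800, (B,nl_idx)→6000, (D,nl_idx)→6700 …(+2); best=3800 via (D,hash)
  {DE}: card=25000; try (D,hash)→4200, (E,merge)→7000, (D,merge)→7300, (E,hash)→9400, (D,nl_idx)→29500, (E,nl)→100200 …(+1); best=4200 via (D,hash)
  {AD}: card=10000; try (D,hash)→4000, (A,merge)→6000, (D,merge)→6200, (A,hash)→7600, (A,nl_idx)→12000, (D,nl_idx)→13600 …(+2); best=4000 via (D,hash)
  {BDE}: card=500000; try (E,hash)→16800, (B,hash)→34600, (E,merge)→60800, (B,merge)→407200, (B,nl_idx)→729200, (E,nl)→2003800 …(+1); best=16800 via (E,hash)
  {ABD}: card=200000; try (A,hash)→15000, (B,hash)→19400, (A,merge)→59800, (B,merge)→157000, (A,nl_idx)→239800, (B,nl_idx)→294000 …(+2); best=15000 via (A,hash)
  {ADE}: card=1250000; try (E,hash)→23000, (A,hash)→36400, (E,merge)→159000, (A,merge)→408200, (A,nl_idx)→1479200, (E,nl)→5004000 …(+1); best=23000 via (E,hash)
  {ABDE}: card=25000000; try (E,hash)→224000, (A,hash)→524000, (B,hash)→1278400, (E,merge)→3820000, (A,merge)→10020800, (B,merge)→27526000 …(+5); best=224000 via (E,hash)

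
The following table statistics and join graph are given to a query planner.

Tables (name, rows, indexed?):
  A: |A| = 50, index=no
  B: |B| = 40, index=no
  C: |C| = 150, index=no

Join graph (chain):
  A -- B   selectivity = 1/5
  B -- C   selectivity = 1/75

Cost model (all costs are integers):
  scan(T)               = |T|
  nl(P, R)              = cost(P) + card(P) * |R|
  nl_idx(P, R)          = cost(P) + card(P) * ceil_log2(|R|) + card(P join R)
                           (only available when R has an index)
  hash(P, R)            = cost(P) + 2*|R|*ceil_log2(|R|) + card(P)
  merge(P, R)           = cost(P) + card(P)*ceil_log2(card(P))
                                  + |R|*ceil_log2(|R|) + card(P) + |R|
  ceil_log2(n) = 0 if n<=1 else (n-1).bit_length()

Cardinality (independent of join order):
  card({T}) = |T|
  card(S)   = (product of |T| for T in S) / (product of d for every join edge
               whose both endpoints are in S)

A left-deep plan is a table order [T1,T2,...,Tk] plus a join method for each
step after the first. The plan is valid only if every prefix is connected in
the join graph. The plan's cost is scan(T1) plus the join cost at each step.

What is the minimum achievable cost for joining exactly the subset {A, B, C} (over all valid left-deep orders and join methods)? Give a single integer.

Selinger DP over subsets of {A,B,C}:
  {A}: scan cost=50, card=50
  {B}: scan cost=40, card=40
  {C}: scan cost=150, card=150
  {AB}: card=400; try (B,hash)→580, (A,merge)→670, (B,merge)→680, (A,hash)→680, (A,nl)→2040, (B,nl)→2050; best=580 via (B,hash)
  {BC}: card=80; try (B,hash)→780, (C,merge)→1670, (B,merge)→1780, (C,hash)→2480, (C,nl)→6040, (B,nl)→6150; best=780 via (B,hash)
  {ABC}: card=800; try (A,hash)→1460, (A,merge)→1770, (C,hash)→3380, (A,nl)→4780, (C,merge)→5930, (C,nl)→60580; best=1460 via (A,hash)

1460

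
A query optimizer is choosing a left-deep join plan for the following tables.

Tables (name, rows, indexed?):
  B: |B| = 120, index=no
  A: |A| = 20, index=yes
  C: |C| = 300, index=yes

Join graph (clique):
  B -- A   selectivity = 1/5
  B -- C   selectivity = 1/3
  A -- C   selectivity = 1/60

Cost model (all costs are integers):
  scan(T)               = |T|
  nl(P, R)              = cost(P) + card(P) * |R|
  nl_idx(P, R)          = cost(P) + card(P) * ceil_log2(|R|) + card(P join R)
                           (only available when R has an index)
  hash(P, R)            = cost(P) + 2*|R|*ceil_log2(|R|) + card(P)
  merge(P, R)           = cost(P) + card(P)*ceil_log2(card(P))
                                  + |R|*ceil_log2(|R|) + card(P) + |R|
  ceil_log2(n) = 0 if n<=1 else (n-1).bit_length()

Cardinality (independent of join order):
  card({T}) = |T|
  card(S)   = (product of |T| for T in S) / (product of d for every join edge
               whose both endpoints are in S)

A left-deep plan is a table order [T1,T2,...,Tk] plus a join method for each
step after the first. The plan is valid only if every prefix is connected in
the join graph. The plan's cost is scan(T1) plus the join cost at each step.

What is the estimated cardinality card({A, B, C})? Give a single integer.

800

Tables in S: A(20), B(120), C(300)
Edges inside S: B-A(d=5), B-C(d=3), A-C(d=60)
numerator = 20 * 120 * 300 = 720000
denominator = 5 * 3 * 60 = 900
card(S) = 720000 / 900 = 800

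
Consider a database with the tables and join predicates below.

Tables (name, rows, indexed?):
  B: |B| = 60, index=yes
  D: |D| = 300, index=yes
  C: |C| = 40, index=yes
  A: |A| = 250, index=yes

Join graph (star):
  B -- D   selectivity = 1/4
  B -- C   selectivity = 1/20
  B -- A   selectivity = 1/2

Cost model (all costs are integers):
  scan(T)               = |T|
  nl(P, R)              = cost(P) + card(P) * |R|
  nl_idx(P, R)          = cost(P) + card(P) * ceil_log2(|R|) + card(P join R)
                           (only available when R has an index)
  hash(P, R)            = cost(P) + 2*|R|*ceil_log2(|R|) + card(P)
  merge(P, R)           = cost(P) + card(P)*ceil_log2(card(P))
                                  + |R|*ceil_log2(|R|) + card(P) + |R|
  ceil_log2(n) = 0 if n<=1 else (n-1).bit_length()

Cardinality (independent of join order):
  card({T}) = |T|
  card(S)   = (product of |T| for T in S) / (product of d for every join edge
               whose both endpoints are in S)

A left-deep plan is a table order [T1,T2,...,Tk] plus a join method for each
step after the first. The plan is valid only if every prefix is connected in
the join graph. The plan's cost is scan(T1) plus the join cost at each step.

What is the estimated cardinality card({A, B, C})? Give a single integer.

15000

Tables in S: A(250), B(60), C(40)
Edges inside S: B-C(d=20), B-A(d=2)
numerator = 250 * 60 * 40 = 600000
denominator = 20 * 2 = 40
card(S) = 600000 / 40 = 15000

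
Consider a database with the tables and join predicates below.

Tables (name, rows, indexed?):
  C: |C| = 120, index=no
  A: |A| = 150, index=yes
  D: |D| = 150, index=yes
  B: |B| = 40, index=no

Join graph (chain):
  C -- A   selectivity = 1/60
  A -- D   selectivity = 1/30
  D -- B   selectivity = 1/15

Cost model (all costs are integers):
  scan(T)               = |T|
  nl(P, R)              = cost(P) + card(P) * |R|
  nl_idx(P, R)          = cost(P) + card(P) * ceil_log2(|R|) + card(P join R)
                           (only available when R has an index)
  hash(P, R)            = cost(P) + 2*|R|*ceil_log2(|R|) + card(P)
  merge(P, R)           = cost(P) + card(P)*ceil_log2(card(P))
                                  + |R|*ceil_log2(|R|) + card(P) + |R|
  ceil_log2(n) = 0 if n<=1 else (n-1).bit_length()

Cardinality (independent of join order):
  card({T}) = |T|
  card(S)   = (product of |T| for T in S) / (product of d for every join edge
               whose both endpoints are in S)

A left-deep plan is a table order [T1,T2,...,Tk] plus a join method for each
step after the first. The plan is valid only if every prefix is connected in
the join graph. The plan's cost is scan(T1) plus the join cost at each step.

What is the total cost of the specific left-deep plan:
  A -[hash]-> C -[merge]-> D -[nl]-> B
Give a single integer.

step 1: scan A: cost=150, card=150
step 2: join C via hash
    card(P join C) = 150*120/(60) = 300
    cost = 150 + 2*120*7 + 150 = 1980
step 3: join D via merge
    card(P join D) = 300*150/(30) = 1500
    cost = 1980 + 300*9 + 150*8 + 300 + 150 = 6330
step 4: join B via nl
    card(P join B) = 1500*40/(15) = 4000
    cost = 6330 + 1500*40 = 66330

66330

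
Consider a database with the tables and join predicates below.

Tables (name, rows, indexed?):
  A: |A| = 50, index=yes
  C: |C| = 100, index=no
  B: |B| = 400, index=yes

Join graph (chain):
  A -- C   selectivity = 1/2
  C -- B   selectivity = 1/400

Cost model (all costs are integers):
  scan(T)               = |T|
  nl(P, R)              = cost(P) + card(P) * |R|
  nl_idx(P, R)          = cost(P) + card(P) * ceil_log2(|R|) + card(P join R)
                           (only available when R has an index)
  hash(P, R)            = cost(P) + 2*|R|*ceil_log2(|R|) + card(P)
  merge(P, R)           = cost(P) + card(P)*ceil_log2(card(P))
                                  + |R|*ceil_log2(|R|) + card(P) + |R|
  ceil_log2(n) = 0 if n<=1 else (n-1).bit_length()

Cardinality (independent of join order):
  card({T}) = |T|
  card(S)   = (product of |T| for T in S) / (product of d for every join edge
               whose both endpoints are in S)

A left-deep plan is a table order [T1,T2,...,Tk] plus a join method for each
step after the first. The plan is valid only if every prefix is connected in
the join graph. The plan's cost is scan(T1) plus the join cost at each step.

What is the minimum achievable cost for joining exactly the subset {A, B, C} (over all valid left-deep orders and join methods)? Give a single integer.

Selinger DP over subsets of {A,B,C}:
  {A}: scan cost=50, card=50
  {C}: scan cost=100, card=100
  {B}: scan cost=400, card=400
  {AC}: card=2500; try (A,hash)→800, (C,merge)→1200, (A,merge)→1250, (C,hash)→1500, (A,nl_idx)→3200, (C,nl)→5050 …(+1); best=800 via (A,hash)
  {BC}: card=100; try (B,nl_idx)→1100, (C,hash)→2200, (B,merge)→4900, (C,merge)→5200, (B,hash)→7400, (B,nl)→40100 …(+1); best=1100 via (B,nl_idx)
  {ABC}: card=2500; try (A,hash)→1800, (A,merge)→2250, (A,nl_idx)→4200, (A,nl)→6100, (B,hash)→10500, (B,nl_idx)→25800 …(+2); best=1800 via (A,hash)

1800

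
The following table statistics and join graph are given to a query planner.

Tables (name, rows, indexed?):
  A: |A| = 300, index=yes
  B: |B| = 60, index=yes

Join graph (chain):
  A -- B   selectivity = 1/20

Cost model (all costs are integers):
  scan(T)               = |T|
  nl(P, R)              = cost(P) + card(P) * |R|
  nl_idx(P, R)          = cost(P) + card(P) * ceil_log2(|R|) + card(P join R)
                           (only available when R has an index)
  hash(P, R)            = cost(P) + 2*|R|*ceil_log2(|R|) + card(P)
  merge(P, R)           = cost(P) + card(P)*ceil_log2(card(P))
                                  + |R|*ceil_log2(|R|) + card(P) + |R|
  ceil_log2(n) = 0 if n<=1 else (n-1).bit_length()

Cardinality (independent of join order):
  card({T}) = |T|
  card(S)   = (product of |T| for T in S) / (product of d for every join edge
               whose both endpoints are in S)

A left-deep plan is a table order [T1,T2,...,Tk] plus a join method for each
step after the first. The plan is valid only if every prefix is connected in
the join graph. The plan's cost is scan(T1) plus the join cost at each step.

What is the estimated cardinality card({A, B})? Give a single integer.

900

Tables in S: A(300), B(60)
Edges inside S: A-B(d=20)
numerator = 300 * 60 = 18000
denominator = 20 = 20
card(S) = 18000 / 20 = 900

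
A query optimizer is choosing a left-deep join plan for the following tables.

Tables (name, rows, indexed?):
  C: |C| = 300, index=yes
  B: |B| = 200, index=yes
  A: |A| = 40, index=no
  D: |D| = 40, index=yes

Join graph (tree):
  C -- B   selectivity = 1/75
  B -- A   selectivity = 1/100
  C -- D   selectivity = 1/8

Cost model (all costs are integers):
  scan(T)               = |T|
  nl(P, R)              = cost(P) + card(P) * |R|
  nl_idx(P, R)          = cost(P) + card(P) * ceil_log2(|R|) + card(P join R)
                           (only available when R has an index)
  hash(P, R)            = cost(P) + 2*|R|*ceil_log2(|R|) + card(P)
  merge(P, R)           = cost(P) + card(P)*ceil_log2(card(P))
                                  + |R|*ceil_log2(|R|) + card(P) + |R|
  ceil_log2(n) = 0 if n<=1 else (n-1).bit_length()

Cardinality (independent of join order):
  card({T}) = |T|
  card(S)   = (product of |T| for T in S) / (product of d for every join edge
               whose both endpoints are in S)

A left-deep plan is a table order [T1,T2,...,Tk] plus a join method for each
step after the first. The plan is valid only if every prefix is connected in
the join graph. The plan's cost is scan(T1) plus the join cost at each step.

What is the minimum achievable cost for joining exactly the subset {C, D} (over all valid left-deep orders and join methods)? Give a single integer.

Selinger DP over subsets of {C,D}:
  {C}: scan cost=300, card=300
  {D}: scan cost=40, card=40
  {CD}: card=1500; try (D,hash)→1080, (C,nl_idx)→1900, (C,merge)→3320, (D,merge)→3580, (D,nl_idx)→3600, (C,hash)→5480 …(+2); best=1080 via (D,hash)

1080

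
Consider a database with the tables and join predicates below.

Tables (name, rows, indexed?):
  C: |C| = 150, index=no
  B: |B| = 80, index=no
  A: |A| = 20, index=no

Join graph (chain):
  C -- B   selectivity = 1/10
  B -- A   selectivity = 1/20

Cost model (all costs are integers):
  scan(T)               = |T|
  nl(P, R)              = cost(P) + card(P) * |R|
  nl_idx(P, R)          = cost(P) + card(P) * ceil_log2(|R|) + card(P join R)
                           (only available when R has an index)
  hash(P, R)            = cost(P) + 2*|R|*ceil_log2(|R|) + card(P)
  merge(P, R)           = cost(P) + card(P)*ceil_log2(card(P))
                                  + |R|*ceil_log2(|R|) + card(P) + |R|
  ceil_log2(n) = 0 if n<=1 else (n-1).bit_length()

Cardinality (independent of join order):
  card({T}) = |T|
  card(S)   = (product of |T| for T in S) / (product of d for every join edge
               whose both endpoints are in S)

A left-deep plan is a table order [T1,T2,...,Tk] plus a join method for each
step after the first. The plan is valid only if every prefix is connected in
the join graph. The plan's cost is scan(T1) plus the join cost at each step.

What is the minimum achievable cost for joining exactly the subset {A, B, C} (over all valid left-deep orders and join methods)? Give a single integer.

Selinger DP over subsets of {A,B,C}:
  {C}: scan cost=150, card=150
  {B}: scan cost=80, card=80
  {A}: scan cost=20, card=20
  {BC}: card=1200; try (B,hash)→1420, (C,merge)→2070, (B,merge)→2140, (C,hash)→2560, (C,nl)→12080, (B,nl)→12150; best=1420 via (B,hash)
  {AB}: card=80; try (A,hash)→360, (B,merge)→780, (A,merge)→840, (B,hash)→1160, (B,nl)→1620, (A,nl)→1680; best=360 via (A,hash)
  {ABC}: card=1200; try (C,merge)→2350, (A,hash)→2820, (C,hash)→2840, (C,nl)→12360, (A,merge)→15940, (A,nl)→25420; best=2350 via (C,merge)

2350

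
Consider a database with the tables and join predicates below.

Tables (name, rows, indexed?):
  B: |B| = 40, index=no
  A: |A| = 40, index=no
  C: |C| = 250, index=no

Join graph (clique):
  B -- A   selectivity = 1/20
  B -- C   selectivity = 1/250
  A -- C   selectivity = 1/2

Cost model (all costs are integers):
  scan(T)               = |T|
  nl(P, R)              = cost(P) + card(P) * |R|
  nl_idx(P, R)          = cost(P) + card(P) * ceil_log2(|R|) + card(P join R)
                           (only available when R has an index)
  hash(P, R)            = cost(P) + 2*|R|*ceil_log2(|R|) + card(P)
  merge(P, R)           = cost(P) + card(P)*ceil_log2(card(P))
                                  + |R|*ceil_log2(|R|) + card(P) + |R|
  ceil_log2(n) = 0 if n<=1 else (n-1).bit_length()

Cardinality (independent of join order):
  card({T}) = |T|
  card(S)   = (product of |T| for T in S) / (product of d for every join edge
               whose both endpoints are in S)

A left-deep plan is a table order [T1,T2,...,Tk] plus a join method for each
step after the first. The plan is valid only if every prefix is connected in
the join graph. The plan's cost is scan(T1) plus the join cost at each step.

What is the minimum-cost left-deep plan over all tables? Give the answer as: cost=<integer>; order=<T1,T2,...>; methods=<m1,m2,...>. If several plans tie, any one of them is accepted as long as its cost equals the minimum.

cost=1500; order=C,B,A; methods=hash,hash

Selinger DP (subsets sized 1..n):
  {B}: scan cost=40, card=40
  {A}: scan cost=40, card=40
  {C}: scan cost=250, card=250
  {AB}: card=80; try (B,hash)→560, (A,hash)→560, (B,merge)→600, (A,merge)→600, (B,nl)→1640, (A,nl)→1640; best=560 via (B,hash)
  {BC}: card=40; try (B,hash)→980, (C,merge)→2570, (B,merge)→2780, (C,hash)→4080, (C,nl)→10040, (B,nl)→10250; best=980 via (B,hash)
  {AC}: card=5000; try (A,hash)→980, (C,merge)→2570, (A,merge)→2780, (C,hash)→4080, (C,nl)→10040, (A,nl)→10250; best=980 via (A,hash)
  {ABC}: card=40; try (A,hash)→1500, (A,merge)→1540, (A,nl)→2580, (C,merge)→3450, (C,hash)→4640, (B,hash)→6460 …(+3); best=1500 via (A,hash)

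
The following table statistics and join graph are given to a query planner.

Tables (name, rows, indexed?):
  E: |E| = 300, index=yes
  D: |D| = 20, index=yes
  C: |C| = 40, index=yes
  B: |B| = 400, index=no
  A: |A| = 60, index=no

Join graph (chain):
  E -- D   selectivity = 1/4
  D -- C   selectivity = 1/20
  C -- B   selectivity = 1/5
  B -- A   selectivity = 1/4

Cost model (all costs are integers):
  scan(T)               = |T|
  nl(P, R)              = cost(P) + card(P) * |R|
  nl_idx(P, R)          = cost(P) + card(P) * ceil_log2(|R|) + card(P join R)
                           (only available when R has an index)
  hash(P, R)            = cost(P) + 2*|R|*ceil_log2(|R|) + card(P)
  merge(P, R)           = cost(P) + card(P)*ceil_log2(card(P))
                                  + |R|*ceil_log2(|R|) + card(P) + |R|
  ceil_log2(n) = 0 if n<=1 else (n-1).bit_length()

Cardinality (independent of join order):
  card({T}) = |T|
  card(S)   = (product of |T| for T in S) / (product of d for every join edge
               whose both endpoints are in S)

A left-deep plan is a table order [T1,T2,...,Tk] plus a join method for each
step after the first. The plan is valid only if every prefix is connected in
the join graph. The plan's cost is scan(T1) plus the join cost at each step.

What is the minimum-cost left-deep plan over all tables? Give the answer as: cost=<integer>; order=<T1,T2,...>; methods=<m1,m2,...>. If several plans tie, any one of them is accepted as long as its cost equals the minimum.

cost=61780; order=D,C,B,A,E; methods=nl_idx,merge,hash,hash

Selinger DP (subsets sized 1..n):
  {E}: scan cost=300, card=300
  {D}: scan cost=20, card=20
  {C}: scan cost=40, card=40
  {B}: scan cost=400, card=400
  {A}: scan cost=60, card=60
  {DE}: card=1500; try (D,hash)→800, (E,nl_idx)→1700, (E,merge)→3140, (D,nl_idx)→3300, (D,merge)→3420, (E,hash)→5440 …(+2); best=800 via (D,hash)
  {CD}: card=40; try (C,nl_idx)→180, (D,hash)→280, (D,nl_idx)→280, (C,merge)→420, (D,merge)→440, (C,hash)→520 …(+2); best=180 via (C,nl_idx)
  {BC}: card=3200; try (C,hash)→1280, (B,merge)→4320, (C,merge)→4680, (C,nl_idx)→6000, (B,hash)→7280, (B,nl)→16040 …(+1); best=1280 via (C,hash)
  {AB}: card=6000; try (A,hash)→1520, (B,merge)→4480, (A,merge)→4820, (B,hash)→7320, (B,nl)→24060, (A,nl)→24400; best=1520 via (A,hash)
  {CDE}: card=3000; try (C,hash)→2780, (E,merge)→3460, (E,nl_idx)→3540, (E,hash)→5620, (E,nl)→12180, (C,nl_idx)→12800 …(+2); best=2780 via (C,hash)
  {BCD}: card=3200; try (B,merge)→4460, (D,hash)→4680, (B,hash)→7420, (B,nl)→16180, (D,nl_idx)→20480, (D,merge)→43000 …(+1); best=4460 via (B,merge)
  {ABC}: card=48000; try (A,hash)→5200, (C,hash)→8000, (A,merge)→43300, (C,nl_idx)→85520, (C,merge)→85800, (A,nl)→193280 …(+1); best=5200 via (A,hash)
  {BCDE}: card=240000; try (B,hash)→12980, (E,hash)→13060, (B,merge)→45780, (E,merge)→49060, (E,nl_idx)→273260, (E,nl)→964460 …(+1); best=12980 via (B,hash)
  {ABCD}: card=48000; try (A,hash)→8380, (A,merge)→46480, (D,hash)→53400, (A,nl)→196460, (D,nl_idx)→293200, (D,merge)→821320 …(+1); best=8380 via (A,hash)
  {ABCDE}: card=3600000; try (E,hash)→61780, (A,hash)→253700, (E,merge)→827380, (E,nl_idx)→4040380, (A,merge)→4573400, (E,nl)→14408380 …(+1); best=61780 via (E,hash)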